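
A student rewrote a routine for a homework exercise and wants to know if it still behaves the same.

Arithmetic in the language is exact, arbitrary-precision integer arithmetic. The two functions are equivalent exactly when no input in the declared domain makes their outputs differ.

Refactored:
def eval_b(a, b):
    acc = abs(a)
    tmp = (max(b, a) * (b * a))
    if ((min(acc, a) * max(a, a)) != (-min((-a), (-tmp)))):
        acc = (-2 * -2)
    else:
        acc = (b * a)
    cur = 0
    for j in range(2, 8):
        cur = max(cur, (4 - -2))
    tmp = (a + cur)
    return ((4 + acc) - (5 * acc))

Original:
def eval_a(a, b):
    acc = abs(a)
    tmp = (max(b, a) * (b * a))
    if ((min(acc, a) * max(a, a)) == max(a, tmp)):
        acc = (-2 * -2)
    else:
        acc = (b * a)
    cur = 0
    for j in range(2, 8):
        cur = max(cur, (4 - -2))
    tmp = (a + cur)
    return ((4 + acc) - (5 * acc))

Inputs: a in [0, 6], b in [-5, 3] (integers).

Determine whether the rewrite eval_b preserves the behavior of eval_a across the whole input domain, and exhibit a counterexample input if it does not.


Run the pair on a=0, b=-5.
eval_a: acc = 0; tmp = 0; ((min(acc, a) * max(a, a)) == max(a, tmp)) -> true; acc = 4; cur = 0; [j=2]; cur = 6; [j=3]; cur = 6; [j=4]; cur = 6; [j=5]; cur = 6; [j=6]; cur = 6; [j=7]; cur = 6; tmp = 6; return -12
eval_b: acc = 0; tmp = 0; ((min(acc, a) * max(a, a)) != (-min((-a), (-tmp)))) -> false; acc = 0; cur = 0; [j=2]; cur = 6; [j=3]; cur = 6; [j=4]; cur = 6; [j=5]; cur = 6; [j=6]; cur = 6; [j=7]; cur = 6; tmp = 6; return 4
-12 against 4: the behavior changed.
verdict: not equivalent; witness: a=0, b=-5


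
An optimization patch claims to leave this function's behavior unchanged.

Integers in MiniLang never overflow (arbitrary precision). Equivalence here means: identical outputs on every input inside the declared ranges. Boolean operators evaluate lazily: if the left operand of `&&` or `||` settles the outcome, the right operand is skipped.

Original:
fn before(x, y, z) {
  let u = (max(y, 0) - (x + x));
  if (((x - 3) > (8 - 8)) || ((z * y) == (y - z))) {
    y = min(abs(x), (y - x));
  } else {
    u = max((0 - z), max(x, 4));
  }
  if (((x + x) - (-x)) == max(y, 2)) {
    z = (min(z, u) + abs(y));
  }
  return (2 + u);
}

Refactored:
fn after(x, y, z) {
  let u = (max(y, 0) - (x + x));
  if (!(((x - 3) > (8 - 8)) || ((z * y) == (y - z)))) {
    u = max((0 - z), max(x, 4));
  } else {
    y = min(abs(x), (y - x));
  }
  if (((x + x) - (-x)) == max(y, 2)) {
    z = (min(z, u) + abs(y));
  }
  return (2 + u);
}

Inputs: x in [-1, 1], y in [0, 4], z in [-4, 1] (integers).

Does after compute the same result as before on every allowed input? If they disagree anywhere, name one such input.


This is a faithful refactor — boolean connective usage differs, but the computed results match everywhere.
Spot check at x=1, y=2, z=1 — before: u = 0; (((x - 3) > (8 - 8)) || ((z * y) == (y - z))) -> false; u = 4; (((x + x) - (-x)) == max(y, 2)) -> false; return 6. after: u = 0; (!(((x - 3) > (8 - 8)) || ((z * y) == (y - z)))) -> true; u = 4; (((x + x) - (-x)) == max(y, 2)) -> false; return 6. Both give 6.
Every one of the 90 inputs gives matching results.
verdict: equivalent


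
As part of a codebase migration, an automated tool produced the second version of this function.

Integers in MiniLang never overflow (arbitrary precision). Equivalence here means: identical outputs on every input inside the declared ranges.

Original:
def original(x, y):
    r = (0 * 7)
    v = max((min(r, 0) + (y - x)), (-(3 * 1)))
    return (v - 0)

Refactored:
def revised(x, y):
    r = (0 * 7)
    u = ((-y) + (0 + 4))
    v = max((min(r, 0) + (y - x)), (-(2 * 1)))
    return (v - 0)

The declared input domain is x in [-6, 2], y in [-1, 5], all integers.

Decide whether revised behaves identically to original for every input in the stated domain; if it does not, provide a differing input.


x=2, y=-1 yields -3 from original but -2 from revised.
verdict: not equivalent; witness: x=2, y=-1


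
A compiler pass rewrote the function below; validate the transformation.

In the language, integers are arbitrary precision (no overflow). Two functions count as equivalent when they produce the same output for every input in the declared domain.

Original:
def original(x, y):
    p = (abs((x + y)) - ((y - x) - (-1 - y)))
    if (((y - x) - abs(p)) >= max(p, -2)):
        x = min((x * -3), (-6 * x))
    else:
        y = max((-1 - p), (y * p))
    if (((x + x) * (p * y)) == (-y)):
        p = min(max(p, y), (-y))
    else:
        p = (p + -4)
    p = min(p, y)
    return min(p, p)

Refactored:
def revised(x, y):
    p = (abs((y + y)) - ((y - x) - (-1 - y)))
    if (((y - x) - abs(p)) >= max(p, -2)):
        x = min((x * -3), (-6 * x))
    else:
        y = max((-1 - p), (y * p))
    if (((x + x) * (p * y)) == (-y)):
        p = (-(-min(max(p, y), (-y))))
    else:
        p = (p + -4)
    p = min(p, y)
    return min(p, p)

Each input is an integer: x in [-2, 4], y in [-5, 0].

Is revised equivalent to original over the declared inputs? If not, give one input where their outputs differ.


Evaluate both at x=-2, y=-5.
original: p becomes 14; next (((y - x) - abs(p)) >= max(p, -2)) evaluates to false; next y becomes -15; next (((x + x) * (p * y)) == (-y)) evaluates to false; next p becomes 10; next p becomes -15; next final value -15
revised: p becomes 17; next (((y - x) - abs(p)) >= max(p, -2)) evaluates to false; next y becomes -18; next (((x + x) * (p * y)) == (-y)) evaluates to false; next p becomes 13; next p becomes -18; next final value -18
-15 and -18 differ, so these are not the same function on this domain.
verdict: not equivalent; witness: x=-2, y=-5


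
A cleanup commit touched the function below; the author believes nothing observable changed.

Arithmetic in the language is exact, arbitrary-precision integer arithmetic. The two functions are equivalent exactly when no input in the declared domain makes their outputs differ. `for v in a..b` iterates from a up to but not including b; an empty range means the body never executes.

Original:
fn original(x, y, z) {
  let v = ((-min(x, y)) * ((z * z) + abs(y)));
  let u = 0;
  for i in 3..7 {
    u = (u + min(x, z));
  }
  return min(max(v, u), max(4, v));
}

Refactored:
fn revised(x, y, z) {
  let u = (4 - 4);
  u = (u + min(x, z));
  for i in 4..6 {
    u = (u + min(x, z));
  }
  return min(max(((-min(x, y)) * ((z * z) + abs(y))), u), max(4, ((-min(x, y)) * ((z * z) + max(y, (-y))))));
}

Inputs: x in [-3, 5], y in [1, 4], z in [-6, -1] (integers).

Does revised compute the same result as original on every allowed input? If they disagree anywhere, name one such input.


Run the pair on x=1, y=1, z=-6.
original: v=-37, then u=0, then (i=3), then u=-6, then (i=4), then u=-12, then (i=5), then u=-18, then (i=6), then u=-24, then returns -24
revised: u=0, then u=-6, then (i=4), then u=-12, then (i=5), then u=-18, then returns -18
-24 vs -18 — the two versions disagree here.
verdict: not equivalent; witness: x=1, y=1, z=-6


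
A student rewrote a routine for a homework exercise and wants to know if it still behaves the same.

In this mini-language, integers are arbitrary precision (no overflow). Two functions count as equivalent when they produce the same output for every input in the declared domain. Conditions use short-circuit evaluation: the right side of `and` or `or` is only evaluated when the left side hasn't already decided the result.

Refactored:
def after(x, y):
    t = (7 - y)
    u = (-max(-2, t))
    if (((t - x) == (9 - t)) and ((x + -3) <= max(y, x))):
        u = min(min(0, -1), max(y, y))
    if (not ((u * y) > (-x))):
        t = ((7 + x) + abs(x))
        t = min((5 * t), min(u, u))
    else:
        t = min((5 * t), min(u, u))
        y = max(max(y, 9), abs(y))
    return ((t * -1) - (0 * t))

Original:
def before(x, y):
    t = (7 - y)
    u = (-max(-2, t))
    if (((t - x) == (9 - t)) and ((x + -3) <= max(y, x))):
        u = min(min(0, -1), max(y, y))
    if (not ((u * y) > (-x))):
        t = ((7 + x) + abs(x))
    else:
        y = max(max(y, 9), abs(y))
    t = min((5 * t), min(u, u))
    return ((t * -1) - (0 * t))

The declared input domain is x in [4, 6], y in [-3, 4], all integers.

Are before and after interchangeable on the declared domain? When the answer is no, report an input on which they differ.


The two versions differ — the changes include arithmetic usage differs; and min/max/abs usage differs; and constant usage differs; and statement counts differ.
Tracing x=4, y=3: before: t := 4 | u := -4 | (((t - x) == (9 - t)) and ((x + -3) <= max(y, x))): false | (not ((u * y) > (-x))): true | t := 15 | t := -4 | result 4 | after: t := 4 | u := -4 | (((t - x) == (9 - t)) and ((x + -3) <= max(y, x))): false | (not ((u * y) > (-x))): true | t := 15 | t := -4 | result 4 — matching result 4.
An exhaustive pass over the 24 declared inputs shows identical outputs.
verdict: equivalent


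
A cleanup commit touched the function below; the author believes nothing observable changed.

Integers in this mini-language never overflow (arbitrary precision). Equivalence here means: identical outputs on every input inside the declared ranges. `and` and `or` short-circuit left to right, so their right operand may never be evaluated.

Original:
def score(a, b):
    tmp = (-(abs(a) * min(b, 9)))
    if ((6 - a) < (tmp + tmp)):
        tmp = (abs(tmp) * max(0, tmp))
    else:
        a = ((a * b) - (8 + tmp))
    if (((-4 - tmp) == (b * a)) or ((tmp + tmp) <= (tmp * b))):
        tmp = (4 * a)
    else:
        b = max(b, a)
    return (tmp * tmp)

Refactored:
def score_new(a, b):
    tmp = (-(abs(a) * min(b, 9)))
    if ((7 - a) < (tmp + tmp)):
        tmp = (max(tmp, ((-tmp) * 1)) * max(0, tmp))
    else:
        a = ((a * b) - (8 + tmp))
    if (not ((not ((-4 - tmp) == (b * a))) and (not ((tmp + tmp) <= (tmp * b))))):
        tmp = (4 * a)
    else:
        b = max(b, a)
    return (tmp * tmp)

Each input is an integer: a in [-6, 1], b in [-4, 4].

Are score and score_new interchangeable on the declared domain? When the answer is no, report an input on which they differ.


Run the pair on a=-1, b=-4.
score: tmp becomes 4; next ((6 - a) < (tmp + tmp)) evaluates to true; next tmp becomes 16; next (((-4 - tmp) == (b * a)) or ((tmp + tmp) <= (tmp * b))) evaluates to false; next b becomes -1; next final value 256
score_new: tmp becomes 4; next ((7 - a) < (tmp + tmp)) evaluates to false; next a becomes -8; next (not ((not ((-4 - tmp) == (b * a))) and (not ((tmp + tmp) <= (tmp * b))))) evaluates to false; next b becomes -4; next final value 16
256 and 16 differ, so these are not the same function on this domain.
verdict: not equivalent; witness: a=-1, b=-4


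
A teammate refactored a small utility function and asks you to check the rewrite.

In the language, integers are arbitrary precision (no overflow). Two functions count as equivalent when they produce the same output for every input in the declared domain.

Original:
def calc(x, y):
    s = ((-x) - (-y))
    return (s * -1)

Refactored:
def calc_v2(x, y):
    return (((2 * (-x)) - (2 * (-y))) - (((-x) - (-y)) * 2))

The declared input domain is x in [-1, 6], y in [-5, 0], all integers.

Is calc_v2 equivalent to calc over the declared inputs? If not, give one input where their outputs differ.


The rewrite breaks on x=-1, y=-5, where the results are 4 and 0.
calc: s = -4; return 4
calc_v2: return 0
verdict: not equivalent; witness: x=-1, y=-5


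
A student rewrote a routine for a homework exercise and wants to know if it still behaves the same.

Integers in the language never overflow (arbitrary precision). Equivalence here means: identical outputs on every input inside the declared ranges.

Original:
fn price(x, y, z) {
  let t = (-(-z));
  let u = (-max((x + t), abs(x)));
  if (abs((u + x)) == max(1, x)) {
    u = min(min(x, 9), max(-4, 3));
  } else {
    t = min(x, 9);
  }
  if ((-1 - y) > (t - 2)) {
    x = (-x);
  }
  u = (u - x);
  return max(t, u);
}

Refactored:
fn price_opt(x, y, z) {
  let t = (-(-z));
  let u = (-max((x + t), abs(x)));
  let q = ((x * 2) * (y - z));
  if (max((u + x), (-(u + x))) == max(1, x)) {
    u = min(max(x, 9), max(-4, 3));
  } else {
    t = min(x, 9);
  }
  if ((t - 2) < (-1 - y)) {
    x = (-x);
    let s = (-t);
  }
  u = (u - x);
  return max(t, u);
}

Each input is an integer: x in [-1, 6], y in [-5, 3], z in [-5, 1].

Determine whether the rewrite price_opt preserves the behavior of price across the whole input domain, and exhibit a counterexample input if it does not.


Not equivalent: x=0, y=-5, z=1 separates them (1 vs 3).
price: t=1, then u=-1, then (abs((u + x)) == max(1, x)) is true, then u=0, then ((-1 - y) > (t - 2)) is true, then x=0, then u=0, then returns 1
price_opt: t=1, then u=-1, then q=0, then (max((u + x), (-(u + x))) == max(1, x)) is true, then u=3, then ((t - 2) < (-1 - y)) is true, then x=0, then s=-1, then u=3, then returns 3
verdict: not equivalent; witness: x=0, y=-5, z=1


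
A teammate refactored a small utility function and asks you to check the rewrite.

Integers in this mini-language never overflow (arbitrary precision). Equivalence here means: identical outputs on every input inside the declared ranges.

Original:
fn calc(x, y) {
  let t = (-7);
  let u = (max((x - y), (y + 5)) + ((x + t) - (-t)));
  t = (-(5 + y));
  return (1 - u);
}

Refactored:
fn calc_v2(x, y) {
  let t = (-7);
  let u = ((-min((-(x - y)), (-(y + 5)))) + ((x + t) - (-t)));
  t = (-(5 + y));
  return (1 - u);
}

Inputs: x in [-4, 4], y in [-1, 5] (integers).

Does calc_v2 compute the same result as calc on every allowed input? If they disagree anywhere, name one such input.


Changes here: min/max/abs usage differs; the full 63-point sweep finds no disagreement.
verdict: equivalent


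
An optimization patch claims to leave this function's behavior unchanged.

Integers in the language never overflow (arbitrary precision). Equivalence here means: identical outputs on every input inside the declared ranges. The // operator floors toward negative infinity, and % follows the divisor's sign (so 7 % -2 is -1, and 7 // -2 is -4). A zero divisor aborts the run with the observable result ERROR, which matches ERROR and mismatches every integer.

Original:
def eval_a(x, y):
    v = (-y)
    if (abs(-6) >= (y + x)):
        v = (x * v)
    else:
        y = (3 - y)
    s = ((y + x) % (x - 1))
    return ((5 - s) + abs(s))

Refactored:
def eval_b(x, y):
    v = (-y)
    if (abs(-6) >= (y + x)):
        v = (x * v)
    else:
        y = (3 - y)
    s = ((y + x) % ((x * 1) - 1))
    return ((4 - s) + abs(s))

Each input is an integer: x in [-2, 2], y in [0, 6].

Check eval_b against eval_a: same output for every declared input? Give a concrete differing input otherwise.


Take x=-2, y=0.
eval_a: v := 0 | (abs(-6) >= (y + x)): true | v := 0 | s := -2 | result 9
eval_b: v := 0 | (abs(-6) >= (y + x)): true | v := 0 | s := -2 | result 8
9 against 8: the behavior changed.
verdict: not equivalent; witness: x=-2, y=0


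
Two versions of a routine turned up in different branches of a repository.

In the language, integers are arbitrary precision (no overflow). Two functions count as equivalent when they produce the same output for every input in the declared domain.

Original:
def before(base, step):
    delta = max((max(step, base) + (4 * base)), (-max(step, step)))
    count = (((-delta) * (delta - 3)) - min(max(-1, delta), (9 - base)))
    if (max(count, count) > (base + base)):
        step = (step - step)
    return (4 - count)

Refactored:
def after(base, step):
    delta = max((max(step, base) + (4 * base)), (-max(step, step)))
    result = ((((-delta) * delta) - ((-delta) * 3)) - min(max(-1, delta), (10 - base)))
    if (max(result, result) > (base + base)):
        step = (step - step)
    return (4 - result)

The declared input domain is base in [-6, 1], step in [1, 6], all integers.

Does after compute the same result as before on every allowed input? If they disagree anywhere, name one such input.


base=1, step=5 yields 66 from before but 67 from after.
verdict: not equivalent; witness: base=1, step=5


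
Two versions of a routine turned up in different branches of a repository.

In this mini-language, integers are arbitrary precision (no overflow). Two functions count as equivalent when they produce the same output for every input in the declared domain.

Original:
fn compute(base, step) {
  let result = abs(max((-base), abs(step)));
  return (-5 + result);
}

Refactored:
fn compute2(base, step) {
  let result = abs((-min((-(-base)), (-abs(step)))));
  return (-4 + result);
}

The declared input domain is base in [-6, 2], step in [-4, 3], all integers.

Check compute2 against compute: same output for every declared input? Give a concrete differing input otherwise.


Not equivalent: base=-6, step=-4 separates them (1 vs 2).
compute: result becomes 6; next final value 1
compute2: result becomes 6; next final value 2
verdict: not equivalent; witness: base=-6, step=-4


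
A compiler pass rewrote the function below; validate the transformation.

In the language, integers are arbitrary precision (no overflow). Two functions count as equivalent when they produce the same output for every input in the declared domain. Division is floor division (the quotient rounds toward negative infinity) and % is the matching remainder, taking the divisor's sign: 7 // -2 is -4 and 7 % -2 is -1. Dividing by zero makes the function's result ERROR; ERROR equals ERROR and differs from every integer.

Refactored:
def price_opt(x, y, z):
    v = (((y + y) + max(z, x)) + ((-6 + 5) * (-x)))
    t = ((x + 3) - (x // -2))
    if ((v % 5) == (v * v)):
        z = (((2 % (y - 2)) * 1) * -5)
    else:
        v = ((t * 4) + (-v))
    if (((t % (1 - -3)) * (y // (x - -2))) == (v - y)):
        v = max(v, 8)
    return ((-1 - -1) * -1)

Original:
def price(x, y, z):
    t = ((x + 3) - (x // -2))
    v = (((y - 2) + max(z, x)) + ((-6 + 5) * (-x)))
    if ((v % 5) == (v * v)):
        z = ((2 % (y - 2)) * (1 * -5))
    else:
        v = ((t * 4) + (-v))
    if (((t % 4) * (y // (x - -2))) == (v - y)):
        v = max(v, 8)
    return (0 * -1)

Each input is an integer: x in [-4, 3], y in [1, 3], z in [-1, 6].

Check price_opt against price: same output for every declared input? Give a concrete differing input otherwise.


Run the pair on x=-4, y=2, z=0.
price: t := -3 | v := -4 | ((v % 5) == (v * v)): false | v := -8 | (((t % 4) * (y // (x - -2))) == (v - y)): false | result 0
price_opt: v := 0 | t := -3 | ((v % 5) == (v * v)): true | divide-by-zero, output ERROR
0 and ERROR differ, so these are not the same function on this domain.
verdict: not equivalent; witness: x=-4, y=2, z=0


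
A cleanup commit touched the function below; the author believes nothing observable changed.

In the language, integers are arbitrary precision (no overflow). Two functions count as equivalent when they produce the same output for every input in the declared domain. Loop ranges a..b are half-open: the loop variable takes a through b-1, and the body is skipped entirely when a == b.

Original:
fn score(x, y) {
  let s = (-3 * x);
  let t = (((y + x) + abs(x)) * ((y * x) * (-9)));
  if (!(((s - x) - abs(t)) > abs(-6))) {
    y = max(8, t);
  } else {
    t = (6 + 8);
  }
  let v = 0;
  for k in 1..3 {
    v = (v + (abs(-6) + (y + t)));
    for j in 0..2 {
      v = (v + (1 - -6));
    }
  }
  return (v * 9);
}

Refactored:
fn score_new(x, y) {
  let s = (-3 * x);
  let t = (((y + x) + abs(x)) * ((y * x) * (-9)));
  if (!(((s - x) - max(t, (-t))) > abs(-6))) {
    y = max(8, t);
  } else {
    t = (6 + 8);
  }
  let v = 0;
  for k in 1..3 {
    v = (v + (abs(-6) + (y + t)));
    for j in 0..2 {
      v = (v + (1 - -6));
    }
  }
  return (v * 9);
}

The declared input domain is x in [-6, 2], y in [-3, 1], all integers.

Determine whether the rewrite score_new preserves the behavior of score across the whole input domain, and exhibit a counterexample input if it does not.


Behavior is preserved: although min/max/abs usage differs, the outputs never diverge.
Tracing x=-3, y=1: score: s=9, then t=27, then (!(((s - x) - abs(t)) > abs(-6))) is true, then y=27, then v=0, then (k=1), then v=60, then (j=0), then v=67, then (j=1), then v=74, then (k=2), then v=134, then (j=0), then v=141, then (j=1), then v=148, then returns 1332 | score_new: s=9, then t=27, then (!(((s - x) - max(t, (-t))) > abs(-6))) is true, then y=27, then v=0, then (k=1), then v=60, then (j=0), then v=67, then (j=1), then v=74, then (k=2), then v=134, then (j=0), then v=141, then (j=1), then v=148, then returns 1332 — matching result 1332.
Sweeping the whole domain (45 inputs) finds no disagreement.
verdict: equivalent


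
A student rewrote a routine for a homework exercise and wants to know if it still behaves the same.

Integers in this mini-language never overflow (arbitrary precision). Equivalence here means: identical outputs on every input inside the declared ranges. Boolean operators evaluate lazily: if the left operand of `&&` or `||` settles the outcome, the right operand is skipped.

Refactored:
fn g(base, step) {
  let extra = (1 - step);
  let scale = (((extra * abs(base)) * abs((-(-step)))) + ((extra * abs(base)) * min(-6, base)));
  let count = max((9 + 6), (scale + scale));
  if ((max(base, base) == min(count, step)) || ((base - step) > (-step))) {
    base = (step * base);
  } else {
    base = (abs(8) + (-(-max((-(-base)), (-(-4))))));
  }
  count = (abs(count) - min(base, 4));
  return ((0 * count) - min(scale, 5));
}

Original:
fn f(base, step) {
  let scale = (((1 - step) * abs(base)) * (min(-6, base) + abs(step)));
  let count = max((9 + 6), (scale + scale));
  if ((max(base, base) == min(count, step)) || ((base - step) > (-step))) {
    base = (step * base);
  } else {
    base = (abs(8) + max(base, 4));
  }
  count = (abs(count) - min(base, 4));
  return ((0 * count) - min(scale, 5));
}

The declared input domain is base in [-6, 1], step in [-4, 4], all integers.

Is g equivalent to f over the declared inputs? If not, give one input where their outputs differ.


Although statement counts differ, and local variable names differ, and arithmetic usage differs, and min/max/abs usage differs, 72/72 inputs agree.
verdict: equivalent


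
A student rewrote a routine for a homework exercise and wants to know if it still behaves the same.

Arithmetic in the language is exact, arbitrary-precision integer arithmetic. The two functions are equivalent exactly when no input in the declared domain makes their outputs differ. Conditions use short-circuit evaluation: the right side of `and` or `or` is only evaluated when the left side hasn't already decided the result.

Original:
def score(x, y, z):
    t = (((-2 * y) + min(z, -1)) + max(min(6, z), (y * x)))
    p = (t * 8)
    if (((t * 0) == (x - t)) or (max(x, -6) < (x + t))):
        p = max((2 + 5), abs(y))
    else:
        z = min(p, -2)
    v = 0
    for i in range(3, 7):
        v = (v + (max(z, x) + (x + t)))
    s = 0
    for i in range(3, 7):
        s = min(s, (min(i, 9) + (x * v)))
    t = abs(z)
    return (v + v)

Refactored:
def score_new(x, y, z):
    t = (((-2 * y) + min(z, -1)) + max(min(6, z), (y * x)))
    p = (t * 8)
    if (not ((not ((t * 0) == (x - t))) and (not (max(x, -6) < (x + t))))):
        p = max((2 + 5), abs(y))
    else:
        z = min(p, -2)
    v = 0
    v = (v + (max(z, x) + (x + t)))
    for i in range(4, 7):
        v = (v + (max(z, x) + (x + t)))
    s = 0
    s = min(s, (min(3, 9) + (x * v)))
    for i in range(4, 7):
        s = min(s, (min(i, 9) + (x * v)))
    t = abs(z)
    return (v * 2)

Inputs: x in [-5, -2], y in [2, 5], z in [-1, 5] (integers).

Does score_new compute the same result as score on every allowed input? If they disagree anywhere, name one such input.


Changes here: min/max/abs usage differs; also constant usage differs; also loop structure differs; also boolean connective usage differs; also statement counts differ; also arithmetic usage differs; the full 112-point sweep finds no disagreement.
verdict: equivalent


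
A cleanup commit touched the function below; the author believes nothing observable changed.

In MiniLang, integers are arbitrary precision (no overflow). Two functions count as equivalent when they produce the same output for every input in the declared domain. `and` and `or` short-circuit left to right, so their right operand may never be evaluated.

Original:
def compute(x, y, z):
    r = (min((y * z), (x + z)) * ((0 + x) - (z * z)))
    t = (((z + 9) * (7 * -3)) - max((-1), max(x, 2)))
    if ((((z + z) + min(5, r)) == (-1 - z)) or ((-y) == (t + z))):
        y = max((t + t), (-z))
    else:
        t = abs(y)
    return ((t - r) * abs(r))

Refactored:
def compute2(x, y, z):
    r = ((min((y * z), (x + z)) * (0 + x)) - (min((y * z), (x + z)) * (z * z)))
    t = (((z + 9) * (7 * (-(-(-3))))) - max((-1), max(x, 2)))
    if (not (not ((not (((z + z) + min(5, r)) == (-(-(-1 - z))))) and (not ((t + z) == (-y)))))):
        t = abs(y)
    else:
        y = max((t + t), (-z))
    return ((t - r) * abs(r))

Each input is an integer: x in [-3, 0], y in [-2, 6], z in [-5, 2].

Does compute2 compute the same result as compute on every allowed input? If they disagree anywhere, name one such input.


The two versions differ — the changes include arithmetic usage differs, min/max/abs usage differs, boolean connective usage differs.
As a probe, take x=-1, y=4, z=-2: compute runs r = 40; t = -149; ((((z + z) + min(5, r)) == (-1 - z)) or ((-y) == (t + z))) -> true; y = 2; return -7560; compute2 runs r = 40; t = -149; (not (not ((not (((z + z) + min(5, r)) == (-(-(-1 - z))))) and (not ((t + z) == (-y)))))) -> false; y = 2; return -7560; both end at -7560.
Sweeping the whole domain (288 inputs) finds no disagreement.
verdict: equivalent


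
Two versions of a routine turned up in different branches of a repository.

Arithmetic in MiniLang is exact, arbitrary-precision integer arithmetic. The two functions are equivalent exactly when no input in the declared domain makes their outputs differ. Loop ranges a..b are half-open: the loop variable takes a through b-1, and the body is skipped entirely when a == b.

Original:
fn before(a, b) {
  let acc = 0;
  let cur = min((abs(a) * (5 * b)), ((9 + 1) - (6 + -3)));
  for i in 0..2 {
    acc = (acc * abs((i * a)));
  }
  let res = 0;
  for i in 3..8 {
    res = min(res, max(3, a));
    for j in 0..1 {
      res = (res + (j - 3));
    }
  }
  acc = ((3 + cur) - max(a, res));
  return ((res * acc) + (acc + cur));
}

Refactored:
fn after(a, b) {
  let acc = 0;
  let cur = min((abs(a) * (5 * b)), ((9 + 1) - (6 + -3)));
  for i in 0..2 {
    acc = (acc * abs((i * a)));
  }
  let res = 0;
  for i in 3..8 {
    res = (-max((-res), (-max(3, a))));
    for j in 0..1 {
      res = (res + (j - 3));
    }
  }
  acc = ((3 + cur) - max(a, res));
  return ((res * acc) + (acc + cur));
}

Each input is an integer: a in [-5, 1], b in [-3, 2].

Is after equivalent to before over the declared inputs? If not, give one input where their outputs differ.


Reading the diff, among the changes: min/max/abs usage differs.
As a probe, take a=-2, b=-3: before runs acc = 0; cur = -30; [i=0]; acc = 0; [i=1]; acc = 0; res = 0; [i=3]; res = 0; [j=0]; res = -3; [i=4]; res = -3; [j=0]; res = -6; [i=5]; res = -6; [j=0]; res = -9; [i=6]; res = -9; [j=0]; res = -12; [i=7]; res = -12; [j=0]; res = -15; acc = -25; return 320; after runs acc = 0; cur = -30; [i=0]; acc = 0; [i=1]; acc = 0; res = 0; [i=3]; res = 0; [j=0]; res = -3; [i=4]; res = -3; [j=0]; res = -6; [i=5]; res = -6; [j=0]; res = -9; [i=6]; res = -9; [j=0]; res = -12; [i=7]; res = -12; [j=0]; res = -15; acc = -25; return 320; both end at 320.
Every one of the 42 inputs gives matching results.
verdict: equivalent


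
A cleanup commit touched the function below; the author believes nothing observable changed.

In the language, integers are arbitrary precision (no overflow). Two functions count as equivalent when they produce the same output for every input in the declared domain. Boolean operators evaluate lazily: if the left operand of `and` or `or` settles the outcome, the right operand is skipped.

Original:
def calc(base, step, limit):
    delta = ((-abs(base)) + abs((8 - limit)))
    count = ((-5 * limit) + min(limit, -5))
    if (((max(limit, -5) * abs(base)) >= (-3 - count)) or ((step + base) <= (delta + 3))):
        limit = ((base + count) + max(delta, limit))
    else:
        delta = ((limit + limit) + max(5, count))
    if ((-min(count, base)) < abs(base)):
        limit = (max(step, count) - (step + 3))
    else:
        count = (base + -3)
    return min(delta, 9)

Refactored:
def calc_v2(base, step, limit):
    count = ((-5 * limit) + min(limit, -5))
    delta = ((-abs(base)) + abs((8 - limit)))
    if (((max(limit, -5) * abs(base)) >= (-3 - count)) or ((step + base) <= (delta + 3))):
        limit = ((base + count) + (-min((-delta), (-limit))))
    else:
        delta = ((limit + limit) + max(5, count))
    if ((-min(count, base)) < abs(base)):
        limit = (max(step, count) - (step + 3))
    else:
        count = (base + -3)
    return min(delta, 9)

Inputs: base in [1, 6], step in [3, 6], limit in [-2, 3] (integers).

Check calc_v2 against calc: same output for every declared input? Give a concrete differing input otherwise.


The two versions differ — the changes include min/max/abs usage differs.
Tracing base=5, step=3, limit=-1: calc: delta becomes 4; next count becomes 0; next (((max(limit, -5) * abs(base)) >= (-3 - count)) or ((step + base) <= (delta + 3))) evaluates to false; next delta becomes 3; next ((-min(count, base)) < abs(base)) evaluates to true; next limit becomes -3; next final value 3 | calc_v2: count becomes 0; next delta becomes 4; next (((max(limit, -5) * abs(base)) >= (-3 - count)) or ((step + base) <= (delta + 3))) evaluates to false; next delta becomes 3; next ((-min(count, base)) < abs(base)) evaluates to true; next limit becomes -3; next final value 3 — matching result 3.
An exhaustive pass over the 144 declared inputs shows identical outputs.
verdict: equivalent


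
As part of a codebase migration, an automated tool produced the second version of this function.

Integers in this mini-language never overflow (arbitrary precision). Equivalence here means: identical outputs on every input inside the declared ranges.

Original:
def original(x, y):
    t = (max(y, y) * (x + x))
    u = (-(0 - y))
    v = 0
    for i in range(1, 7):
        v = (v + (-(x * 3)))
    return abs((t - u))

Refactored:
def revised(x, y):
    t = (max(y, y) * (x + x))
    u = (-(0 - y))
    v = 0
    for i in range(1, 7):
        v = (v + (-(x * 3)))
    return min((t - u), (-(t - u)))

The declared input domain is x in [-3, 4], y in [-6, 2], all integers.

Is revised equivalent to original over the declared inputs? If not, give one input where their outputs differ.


On input x=-3, y=-6, original returns 42 while revised returns -42.
verdict: not equivalent; witness: x=-3, y=-6


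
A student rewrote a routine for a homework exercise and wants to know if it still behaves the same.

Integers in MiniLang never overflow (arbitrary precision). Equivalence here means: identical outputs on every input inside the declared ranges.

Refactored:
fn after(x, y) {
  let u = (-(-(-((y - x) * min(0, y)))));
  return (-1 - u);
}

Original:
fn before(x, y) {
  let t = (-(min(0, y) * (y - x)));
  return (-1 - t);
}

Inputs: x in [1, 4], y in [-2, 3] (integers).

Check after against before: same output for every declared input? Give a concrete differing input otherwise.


Equivalent — the differences include local variable names differ, yet no declared input distinguishes the two.
As a probe, take x=4, y=-2: before runs t=-12, then returns 11; after runs u=-12, then returns 11; both end at 11.
Across all 24 domain points the two functions coincide.
verdict: equivalent


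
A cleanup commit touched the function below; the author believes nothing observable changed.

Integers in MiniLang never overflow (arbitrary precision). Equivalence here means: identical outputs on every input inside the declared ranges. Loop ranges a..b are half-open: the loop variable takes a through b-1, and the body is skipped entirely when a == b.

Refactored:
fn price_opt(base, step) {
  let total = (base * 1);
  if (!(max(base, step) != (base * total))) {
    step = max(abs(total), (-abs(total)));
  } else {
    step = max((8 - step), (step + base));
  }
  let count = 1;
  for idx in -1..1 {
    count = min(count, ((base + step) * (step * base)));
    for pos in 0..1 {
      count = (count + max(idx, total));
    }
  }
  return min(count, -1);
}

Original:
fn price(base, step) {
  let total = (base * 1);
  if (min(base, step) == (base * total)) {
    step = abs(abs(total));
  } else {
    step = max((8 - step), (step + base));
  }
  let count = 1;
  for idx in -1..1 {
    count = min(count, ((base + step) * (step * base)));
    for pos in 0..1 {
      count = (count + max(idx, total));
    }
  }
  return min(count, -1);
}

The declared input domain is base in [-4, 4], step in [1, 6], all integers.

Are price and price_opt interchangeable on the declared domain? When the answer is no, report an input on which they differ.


Consider the input base=-2, step=4.
price: total becomes -2; next (min(base, step) == (base * total)) evaluates to false; next step becomes 4; next count becomes 1; next at idx=-1:; next count becomes -16; next at pos=0:; next count becomes -17; next at idx=0:; next count becomes -17; next at pos=0:; next count becomes -17; next final value -17
price_opt: total becomes -2; next (!(max(base, step) != (base * total))) evaluates to true; next step becomes 2; next count becomes 1; next at idx=-1:; next count becomes 0; next at pos=0:; next count becomes -1; next at idx=0:; next count becomes -1; next at pos=0:; next count becomes -1; next final value -1
-17 vs -1 — the two versions disagree here.
verdict: not equivalent; witness: base=-2, step=4


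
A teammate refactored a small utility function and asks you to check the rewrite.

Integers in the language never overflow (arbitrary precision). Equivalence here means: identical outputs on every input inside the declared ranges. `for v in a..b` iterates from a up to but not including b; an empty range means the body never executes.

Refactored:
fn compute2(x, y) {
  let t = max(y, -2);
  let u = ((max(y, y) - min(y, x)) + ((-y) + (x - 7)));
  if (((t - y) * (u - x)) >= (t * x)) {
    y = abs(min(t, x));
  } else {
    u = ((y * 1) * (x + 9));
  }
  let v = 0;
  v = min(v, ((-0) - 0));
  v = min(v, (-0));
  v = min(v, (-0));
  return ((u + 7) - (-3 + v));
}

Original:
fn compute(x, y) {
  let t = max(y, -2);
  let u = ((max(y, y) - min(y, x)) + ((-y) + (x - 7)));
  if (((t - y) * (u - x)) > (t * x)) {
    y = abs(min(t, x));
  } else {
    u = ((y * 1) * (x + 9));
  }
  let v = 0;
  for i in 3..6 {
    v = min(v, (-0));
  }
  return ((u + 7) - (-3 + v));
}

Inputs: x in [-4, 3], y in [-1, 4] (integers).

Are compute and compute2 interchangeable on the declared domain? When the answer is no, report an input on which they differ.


Not equivalent: x=-4, y=0 separates them (10 vs 3).
compute: t := 0 | u := -7 | (((t - y) * (u - x)) > (t * x)): false | u := 0 | v := 0 | iter i=3: | v := 0 | iter i=4: | v := 0 | iter i=5: | v := 0 | result 10
compute2: t := 0 | u := -7 | (((t - y) * (u - x)) >= (t * x)): true | y := 4 | v := 0 | v := 0 | v := 0 | v := 0 | result 3
verdict: not equivalent; witness: x=-4, y=0


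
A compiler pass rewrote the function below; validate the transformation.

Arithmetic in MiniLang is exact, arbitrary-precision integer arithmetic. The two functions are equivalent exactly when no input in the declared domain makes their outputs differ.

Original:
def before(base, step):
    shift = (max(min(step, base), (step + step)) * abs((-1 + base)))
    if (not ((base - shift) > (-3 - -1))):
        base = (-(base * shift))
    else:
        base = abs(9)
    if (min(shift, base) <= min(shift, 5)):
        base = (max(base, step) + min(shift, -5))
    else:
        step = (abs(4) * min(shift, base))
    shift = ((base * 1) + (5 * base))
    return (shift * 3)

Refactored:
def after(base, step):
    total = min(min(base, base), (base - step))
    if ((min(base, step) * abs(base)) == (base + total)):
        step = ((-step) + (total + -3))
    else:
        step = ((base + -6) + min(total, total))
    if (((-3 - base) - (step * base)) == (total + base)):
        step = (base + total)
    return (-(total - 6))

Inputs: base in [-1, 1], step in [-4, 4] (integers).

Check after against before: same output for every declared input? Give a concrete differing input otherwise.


Take base=-1, step=-4.
before: shift = -8; (not ((base - shift) > (-3 - -1))) -> false; base = 9; (min(shift, base) <= min(shift, 5)) -> true; base = 1; shift = 6; return 18
after: total = -1; ((min(base, step) * abs(base)) == (base + total)) -> false; step = -8; (((-3 - base) - (step * base)) == (total + base)) -> false; return 7
18 vs 7 — the two versions disagree here.
verdict: not equivalent; witness: base=-1, step=-4


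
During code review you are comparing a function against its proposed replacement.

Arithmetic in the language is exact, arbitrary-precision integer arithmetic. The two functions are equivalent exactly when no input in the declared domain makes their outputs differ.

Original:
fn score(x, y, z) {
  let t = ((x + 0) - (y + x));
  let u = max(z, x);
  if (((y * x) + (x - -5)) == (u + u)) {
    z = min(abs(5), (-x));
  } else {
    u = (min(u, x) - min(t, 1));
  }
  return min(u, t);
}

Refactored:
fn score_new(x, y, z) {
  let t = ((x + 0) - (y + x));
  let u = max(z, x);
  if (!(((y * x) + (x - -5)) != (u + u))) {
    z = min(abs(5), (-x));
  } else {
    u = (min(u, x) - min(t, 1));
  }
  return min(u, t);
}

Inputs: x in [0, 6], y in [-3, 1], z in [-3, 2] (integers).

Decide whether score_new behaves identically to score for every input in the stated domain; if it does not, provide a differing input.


Side by side, the visible changes include: comparison usage differs; also boolean connective usage differs.
As a probe, take x=2, y=1, z=-3: score runs t becomes -1; next u becomes 2; next (((y * x) + (x - -5)) == (u + u)) evaluates to false; next u becomes 3; next final value -1; score_new runs t becomes -1; next u becomes 2; next (!(((y * x) + (x - -5)) != (u + u))) evaluates to false; next u becomes 3; next final value -1; both end at -1.
Checked all 210 inputs in the declared domain: the outputs agree on every one.
verdict: equivalent


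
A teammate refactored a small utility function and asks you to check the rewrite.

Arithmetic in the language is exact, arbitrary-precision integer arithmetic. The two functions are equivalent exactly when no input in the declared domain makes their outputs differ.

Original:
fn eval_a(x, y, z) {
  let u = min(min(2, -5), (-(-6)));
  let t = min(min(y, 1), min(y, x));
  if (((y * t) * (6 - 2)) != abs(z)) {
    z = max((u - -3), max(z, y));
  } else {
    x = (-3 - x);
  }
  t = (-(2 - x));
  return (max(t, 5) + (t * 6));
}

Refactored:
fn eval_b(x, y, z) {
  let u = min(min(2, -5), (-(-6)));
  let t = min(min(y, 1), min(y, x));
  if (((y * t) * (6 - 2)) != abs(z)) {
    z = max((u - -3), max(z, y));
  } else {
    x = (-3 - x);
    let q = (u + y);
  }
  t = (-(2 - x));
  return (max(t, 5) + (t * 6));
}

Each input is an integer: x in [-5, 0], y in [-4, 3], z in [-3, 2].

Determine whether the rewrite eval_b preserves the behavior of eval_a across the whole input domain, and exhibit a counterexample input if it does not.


The two are interchangeable: arithmetic usage differs, and local variable names differ, and statement counts differ, and every declared input agrees.
Tracing x=-2, y=-4, z=-2: eval_a: u=-5, then t=-4, then (((y * t) * (6 - 2)) != abs(z)) is true, then z=-2, then t=-4, then returns -19 | eval_b: u=-5, then t=-4, then (((y * t) * (6 - 2)) != abs(z)) is true, then z=-2, then t=-4, then returns -19 — matching result -19.
Every one of the 288 inputs gives matching results.
verdict: equivalent


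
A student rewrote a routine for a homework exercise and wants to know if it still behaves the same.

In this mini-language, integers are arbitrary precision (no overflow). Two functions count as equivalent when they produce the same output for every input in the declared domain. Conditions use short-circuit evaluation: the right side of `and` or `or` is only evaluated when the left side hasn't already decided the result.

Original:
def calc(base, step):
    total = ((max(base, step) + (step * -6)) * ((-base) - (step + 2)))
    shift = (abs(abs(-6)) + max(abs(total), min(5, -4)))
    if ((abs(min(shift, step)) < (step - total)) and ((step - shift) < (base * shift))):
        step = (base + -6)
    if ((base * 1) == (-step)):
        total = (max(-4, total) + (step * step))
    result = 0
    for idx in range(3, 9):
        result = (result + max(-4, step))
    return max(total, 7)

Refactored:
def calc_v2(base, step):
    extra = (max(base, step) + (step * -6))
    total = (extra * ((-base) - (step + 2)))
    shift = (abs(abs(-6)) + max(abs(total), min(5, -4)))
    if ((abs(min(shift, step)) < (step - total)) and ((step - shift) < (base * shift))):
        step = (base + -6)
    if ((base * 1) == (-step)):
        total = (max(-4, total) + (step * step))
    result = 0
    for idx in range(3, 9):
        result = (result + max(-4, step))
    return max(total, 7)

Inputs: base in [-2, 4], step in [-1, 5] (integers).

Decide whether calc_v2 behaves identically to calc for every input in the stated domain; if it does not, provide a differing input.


Equivalent — the differences include local variable names differ, statement counts differ, yet no declared input distinguishes the two.
One worked example (base=3, step=1) — calc: total = 18; shift = 24; ((abs(min(shift, step)) < (step - total)) and ((step - shift) < (base * shift))) -> false; ((base * 1) == (-step)) -> false; result = 0; [idx=3]; result = 1; [idx=4]; result = 2; [idx=5]; result = 3; [idx=6]; result = 4; [idx=7]; result = 5; [idx=8]; result = 6; return 18; calc_v2: extra = -3; total = 18; shift = 24; ((abs(min(shift, step)) < (step - total)) and ((step - shift) < (base * shift))) -> false; ((base * 1) == (-step)) -> false; result = 0; [idx=3]; result = 1; [idx=4]; result = 2; [idx=5]; result = 3; [idx=6]; result = 4; [idx=7]; result = 5; [idx=8]; result = 6; return 18; agreement on 18.
Every one of the 49 inputs gives matching results.
verdict: equivalent
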